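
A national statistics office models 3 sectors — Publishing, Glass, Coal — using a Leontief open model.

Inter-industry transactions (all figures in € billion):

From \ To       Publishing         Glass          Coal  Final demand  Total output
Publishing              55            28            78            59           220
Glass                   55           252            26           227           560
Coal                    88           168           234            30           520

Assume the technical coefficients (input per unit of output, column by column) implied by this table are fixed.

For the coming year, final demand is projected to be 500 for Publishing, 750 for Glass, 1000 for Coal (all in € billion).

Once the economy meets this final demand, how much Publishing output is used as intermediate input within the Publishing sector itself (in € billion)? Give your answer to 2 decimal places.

z_11 = 432.91

Technical coefficients a_ij = z_ij / X_j:
  a_11 = 55/220 = 0.25, a_21 = 55/220 = 0.25, a_31 = 88/220 = 0.40
  a_12 = 28/560 = 0.05, a_22 = 252/560 = 0.45, a_32 = 168/560 = 0.30
  a_13 = 78/520 = 0.15, a_23 = 26/520 = 0.05, a_33 = 234/520 = 0.45
I − A =
  [   0.75    -0.05    -0.15]
  [  -0.25     0.55    -0.05]
  [  -0.40    -0.30     0.55]
Cofactors of I−A, C_ij = (−1)^(i+j)·(minor ij) (rows/columns in the sector order above):
  C_11 = (0.55)(0.55) − (-0.05)(-0.30) = 0.2875
  C_12 = −[(-0.25)(0.55) − (-0.05)(-0.40)] = 0.1575
  C_13 = (-0.25)(-0.30) − (0.55)(-0.40) = 0.2950
  C_21 = −[(-0.05)(0.55) − (-0.15)(-0.30)] = 0.0725
  C_22 = (0.75)(0.55) − (-0.15)(-0.40) = 0.3525
  C_23 = −[(0.75)(-0.30) − (-0.05)(-0.40)] = 0.2450
  C_31 = (-0.05)(-0.05) − (-0.15)(0.55) = 0.0850
  C_32 = −[(0.75)(-0.05) − (-0.15)(-0.25)] = 0.0750
  C_33 = (0.75)(0.55) − (-0.05)(-0.25) = 0.4000
det(I−A) = Σ_j (I−A)_1j·C_1j = (0.75)(0.2875) + (-0.05)(0.1575) + (-0.15)(0.2950) = 0.1635
adj(I−A) = Cᵀ =
  [ 0.2875   0.0725   0.0850]
  [ 0.1575   0.3525   0.0750]
  [ 0.2950   0.2450   0.4000]
(I − A)⁻¹ = adj(I−A) / det(I−A) ≈
  [   1.7584     0.4434     0.5199]
  [   0.9633     2.1560     0.4587]
  [   1.8043     1.4985     2.4465]
First solve x = (I − A)⁻¹ d = adj(I−A)·d / det(I−A); in particular x_1 = (0.2875·500 + 0.0725·750 + 0.0850·1000) / 0.1635 = 283.125 / 0.1635 ≈ 1731.6514.
Intermediate flow from 1 to 1: z_11 = a_11 · x_1 = 0.25 × 283.125 / 0.1635 = 70.78125 / 0.1635 ≈ 432.91.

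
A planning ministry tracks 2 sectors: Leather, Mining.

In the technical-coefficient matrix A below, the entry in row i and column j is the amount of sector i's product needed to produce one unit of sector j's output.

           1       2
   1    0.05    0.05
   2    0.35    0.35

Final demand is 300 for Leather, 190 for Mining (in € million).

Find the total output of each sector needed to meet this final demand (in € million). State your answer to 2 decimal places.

x_1 = 340.83, x_2 = 475.83

I − A =
  [   0.95    -0.05]
  [  -0.35     0.65]
det(I−A) = (0.95)(0.65) − (-0.05)(-0.35) = 0.6000
adj(I−A) = [[0.65, 0.05], [0.35, 0.95]]
(I − A)⁻¹ = adj(I−A) / det(I−A) ≈
  [   1.0833     0.0833]
  [   0.5833     1.5833]
x = (I − A)⁻¹ d = adj(I−A)·d / det(I−A), with det(I−A) = 0.6000:
  x_1 = (0.65·300 + 0.05·190) / 0.6000 = 204.50 / 0.6000 ≈ 340.83
  x_2 = (0.35·300 + 0.95·190) / 0.6000 = 285.50 / 0.6000 ≈ 475.83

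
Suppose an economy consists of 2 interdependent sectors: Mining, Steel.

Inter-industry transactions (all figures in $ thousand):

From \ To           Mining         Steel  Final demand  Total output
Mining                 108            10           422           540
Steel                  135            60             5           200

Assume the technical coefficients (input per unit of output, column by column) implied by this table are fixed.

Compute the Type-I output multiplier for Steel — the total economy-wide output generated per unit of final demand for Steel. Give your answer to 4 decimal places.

m_S = 1.5525

Technical coefficients a_ij = z_ij / X_j:
  a_MM = 108/540 = 0.20, a_SM = 135/540 = 0.25
  a_MS = 10/200 = 0.05, a_SS = 60/200 = 0.30
I − A =
  [   0.80    -0.05]
  [  -0.25     0.70]
det(I−A) = (0.80)(0.70) − (-0.05)(-0.25) = 0.5475
adj(I−A) = [[0.70, 0.05], [0.25, 0.80]]
(I − A)⁻¹ = adj(I−A) / det(I−A) ≈
  [   1.27854     0.09132]
  [   0.45662     1.46119]
The output multiplier for sector j is the column-j sum of the Leontief inverse (I − A)⁻¹ = adj(I−A) / det(I−A).
Column S of adj(I−A): (0.05, 0.80); det(I−A) = 0.5475.
m_S = (0.05 + 0.80) / 0.5475 = 0.85 / 0.5475 ≈ 1.5525.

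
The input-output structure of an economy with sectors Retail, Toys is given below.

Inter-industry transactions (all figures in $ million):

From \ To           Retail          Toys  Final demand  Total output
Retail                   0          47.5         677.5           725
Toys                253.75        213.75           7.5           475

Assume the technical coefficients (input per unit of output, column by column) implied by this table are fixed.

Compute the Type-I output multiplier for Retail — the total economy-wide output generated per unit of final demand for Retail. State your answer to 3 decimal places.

Technical coefficients a_ij = z_ij / X_j:
  a_11 = 0/725 = 0.00, a_21 = 253.75/725 = 0.35
  a_12 = 47.5/475 = 0.10, a_22 = 213.75/475 = 0.45
I − A =
  [   1.00    -0.10]
  [  -0.35     0.55]
det(I−A) = (1.00)(0.55) − (-0.10)(-0.35) = 0.5150
adj(I−A) = [[0.55, 0.10], [0.35, 1.00]]
(I − A)⁻¹ = adj(I−A) / det(I−A) ≈
  [   1.0680     0.1942]
  [   0.6796     1.9417]
The output multiplier for sector j is the column-j sum of the Leontief inverse (I − A)⁻¹ = adj(I−A) / det(I−A).
Column 1 of adj(I−A): (0.55, 0.35); det(I−A) = 0.5150.
m_1 = (0.55 + 0.35) / 0.5150 = 0.90 / 0.5150 ≈ 1.748.

m_1 = 1.748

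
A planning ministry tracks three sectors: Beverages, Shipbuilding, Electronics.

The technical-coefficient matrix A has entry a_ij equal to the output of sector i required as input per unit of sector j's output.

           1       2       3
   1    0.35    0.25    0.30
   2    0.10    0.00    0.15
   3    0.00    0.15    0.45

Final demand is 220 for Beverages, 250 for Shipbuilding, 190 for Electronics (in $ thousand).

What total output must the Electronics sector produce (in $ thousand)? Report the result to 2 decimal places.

I − A =
  [   0.65    -0.25    -0.30]
  [  -0.10     1.00    -0.15]
  [   0.00    -0.15     0.55]
Cofactors of I−A, C_ij = (−1)^(i+j)·(minor ij) (rows/columns in the sector order above):
  C_11 = (1.00)(0.55) − (-0.15)(-0.15) = 0.5275
  C_12 = −[(-0.10)(0.55) − (-0.15)(0.00)] = 0.0550
  C_13 = (-0.10)(-0.15) − (1.00)(0.00) = 0.0150
  C_21 = −[(-0.25)(0.55) − (-0.30)(-0.15)] = 0.1825
  C_22 = (0.65)(0.55) − (-0.30)(0.00) = 0.3575
  C_23 = −[(0.65)(-0.15) − (-0.25)(0.00)] = 0.0975
  C_31 = (-0.25)(-0.15) − (-0.30)(1.00) = 0.3375
  C_32 = −[(0.65)(-0.15) − (-0.30)(-0.10)] = 0.1275
  C_33 = (0.65)(1.00) − (-0.25)(-0.10) = 0.6250
det(I−A) = Σ_j (I−A)_1j·C_1j = (0.65)(0.5275) + (-0.25)(0.0550) + (-0.30)(0.0150) = 0.324625
adj(I−A) = Cᵀ =
  [ 0.5275   0.1825   0.3375]
  [ 0.0550   0.3575   0.1275]
  [ 0.0150   0.0975   0.6250]
(I − A)⁻¹ = adj(I−A) / det(I−A) ≈
  [   1.6250     0.5622     1.0397]
  [   0.1694     1.1013     0.3928]
  [   0.0462     0.3003     1.9253]
x = (I − A)⁻¹ d = adj(I−A)·d / det(I−A), with det(I−A) = 0.324625:
  x_1 = (0.5275·220 + 0.1825·250 + 0.3375·190) / 0.324625 = 225.80 / 0.324625 ≈ 695.57
  x_2 = (0.0550·220 + 0.3575·250 + 0.1275·190) / 0.324625 = 125.70 / 0.324625 ≈ 387.22
  x_3 = (0.0150·220 + 0.0975·250 + 0.6250·190) / 0.324625 = 146.425 / 0.324625 ≈ 451.06

x_3 = 451.06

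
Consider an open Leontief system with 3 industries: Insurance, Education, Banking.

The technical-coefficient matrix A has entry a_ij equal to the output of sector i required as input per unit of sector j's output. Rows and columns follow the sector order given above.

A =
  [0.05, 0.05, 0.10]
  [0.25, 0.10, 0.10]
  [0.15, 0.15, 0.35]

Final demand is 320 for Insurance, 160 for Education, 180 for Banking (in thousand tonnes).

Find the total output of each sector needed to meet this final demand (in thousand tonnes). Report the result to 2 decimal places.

I − A =
  [   0.95    -0.05    -0.10]
  [  -0.25     0.90    -0.10]
  [  -0.15    -0.15     0.65]
Cofactors of I−A, C_ij = (−1)^(i+j)·(minor ij) (rows/columns in the sector order above):
  C_11 = (0.90)(0.65) − (-0.10)(-0.15) = 0.5700
  C_12 = −[(-0.25)(0.65) − (-0.10)(-0.15)] = 0.1775
  C_13 = (-0.25)(-0.15) − (0.90)(-0.15) = 0.1725
  C_21 = −[(-0.05)(0.65) − (-0.10)(-0.15)] = 0.0475
  C_22 = (0.95)(0.65) − (-0.10)(-0.15) = 0.6025
  C_23 = −[(0.95)(-0.15) − (-0.05)(-0.15)] = 0.1500
  C_31 = (-0.05)(-0.10) − (-0.10)(0.90) = 0.0950
  C_32 = −[(0.95)(-0.10) − (-0.10)(-0.25)] = 0.1200
  C_33 = (0.95)(0.90) − (-0.05)(-0.25) = 0.8425
det(I−A) = Σ_j (I−A)_1j·C_1j = (0.95)(0.5700) + (-0.05)(0.1775) + (-0.10)(0.1725) = 0.515375
adj(I−A) = Cᵀ =
  [ 0.5700   0.0475   0.0950]
  [ 0.1775   0.6025   0.1200]
  [ 0.1725   0.1500   0.8425]
(I − A)⁻¹ = adj(I−A) / det(I−A) ≈
  [   1.1060     0.0922     0.1843]
  [   0.3444     1.1691     0.2328]
  [   0.3347     0.2911     1.6347]
x = (I − A)⁻¹ d = adj(I−A)·d / det(I−A), with det(I−A) = 0.515375:
  x_1 = (0.5700·320 + 0.0475·160 + 0.0950·180) / 0.515375 = 207.10 / 0.515375 ≈ 401.84
  x_2 = (0.1775·320 + 0.6025·160 + 0.1200·180) / 0.515375 = 174.80 / 0.515375 ≈ 339.17
  x_3 = (0.1725·320 + 0.1500·160 + 0.8425·180) / 0.515375 = 230.85 / 0.515375 ≈ 447.93

x_1 = 401.84, x_2 = 339.17, x_3 = 447.93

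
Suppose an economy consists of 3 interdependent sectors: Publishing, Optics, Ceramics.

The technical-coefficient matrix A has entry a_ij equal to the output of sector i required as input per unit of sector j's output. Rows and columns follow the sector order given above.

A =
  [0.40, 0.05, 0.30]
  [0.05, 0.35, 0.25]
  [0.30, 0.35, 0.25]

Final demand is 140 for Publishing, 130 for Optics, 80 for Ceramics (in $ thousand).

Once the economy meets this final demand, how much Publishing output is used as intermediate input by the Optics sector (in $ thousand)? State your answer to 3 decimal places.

I − A =
  [   0.60    -0.05    -0.30]
  [  -0.05     0.65    -0.25]
  [  -0.30    -0.35     0.75]
Cofactors of I−A, C_ij = (−1)^(i+j)·(minor ij) (rows/columns in the sector order above):
  C_11 = (0.65)(0.75) − (-0.25)(-0.35) = 0.4000
  C_12 = −[(-0.05)(0.75) − (-0.25)(-0.30)] = 0.1125
  C_13 = (-0.05)(-0.35) − (0.65)(-0.30) = 0.2125
  C_21 = −[(-0.05)(0.75) − (-0.30)(-0.35)] = 0.1425
  C_22 = (0.60)(0.75) − (-0.30)(-0.30) = 0.3600
  C_23 = −[(0.60)(-0.35) − (-0.05)(-0.30)] = 0.2250
  C_31 = (-0.05)(-0.25) − (-0.30)(0.65) = 0.2075
  C_32 = −[(0.60)(-0.25) − (-0.30)(-0.05)] = 0.1650
  C_33 = (0.60)(0.65) − (-0.05)(-0.05) = 0.3875
det(I−A) = Σ_j (I−A)_1j·C_1j = (0.60)(0.4000) + (-0.05)(0.1125) + (-0.30)(0.2125) = 0.170625
adj(I−A) = Cᵀ =
  [ 0.4000   0.1425   0.2075]
  [ 0.1125   0.3600   0.1650]
  [ 0.2125   0.2250   0.3875]
(I − A)⁻¹ = adj(I−A) / det(I−A) ≈
  [   2.3443     0.8352     1.2161]
  [   0.6593     2.1099     0.9670]
  [   1.2454     1.3187     2.2711]
First solve x = (I − A)⁻¹ d = adj(I−A)·d / det(I−A); in particular x_2 = (0.1125·140 + 0.3600·130 + 0.1650·80) / 0.170625 = 75.75 / 0.170625 ≈ 443.95604.
Intermediate flow from 1 to 2: z_12 = a_12 · x_2 = 0.05 × 75.75 / 0.170625 = 3.7875 / 0.170625 ≈ 22.198.

z_12 = 22.198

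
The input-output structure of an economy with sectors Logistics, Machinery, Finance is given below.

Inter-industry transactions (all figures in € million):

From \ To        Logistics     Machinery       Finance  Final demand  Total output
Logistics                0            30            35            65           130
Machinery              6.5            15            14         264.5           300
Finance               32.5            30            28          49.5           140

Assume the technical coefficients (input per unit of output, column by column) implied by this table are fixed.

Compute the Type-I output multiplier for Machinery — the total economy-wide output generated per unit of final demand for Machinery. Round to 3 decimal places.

Technical coefficients a_ij = z_ij / X_j:
  a_11 = 0/130 = 0.00, a_21 = 6.5/130 = 0.05, a_31 = 32.5/130 = 0.25
  a_12 = 30/300 = 0.10, a_22 = 15/300 = 0.05, a_32 = 30/300 = 0.10
  a_13 = 35/140 = 0.25, a_23 = 14/140 = 0.10, a_33 = 28/140 = 0.20
I − A =
  [   1.00    -0.10    -0.25]
  [  -0.05     0.95    -0.10]
  [  -0.25    -0.10     0.80]
Cofactors of I−A, C_ij = (−1)^(i+j)·(minor ij) (rows/columns in the sector order above):
  C_11 = (0.95)(0.80) − (-0.10)(-0.10) = 0.7500
  C_12 = −[(-0.05)(0.80) − (-0.10)(-0.25)] = 0.0650
  C_13 = (-0.05)(-0.10) − (0.95)(-0.25) = 0.2425
  C_21 = −[(-0.10)(0.80) − (-0.25)(-0.10)] = 0.1050
  C_22 = (1.00)(0.80) − (-0.25)(-0.25) = 0.7375
  C_23 = −[(1.00)(-0.10) − (-0.10)(-0.25)] = 0.1250
  C_31 = (-0.10)(-0.10) − (-0.25)(0.95) = 0.2475
  C_32 = −[(1.00)(-0.10) − (-0.25)(-0.05)] = 0.1125
  C_33 = (1.00)(0.95) − (-0.10)(-0.05) = 0.9450
det(I−A) = Σ_j (I−A)_1j·C_1j = (1.00)(0.7500) + (-0.10)(0.0650) + (-0.25)(0.2425) = 0.682875
adj(I−A) = Cᵀ =
  [ 0.7500   0.1050   0.2475]
  [ 0.0650   0.7375   0.1125]
  [ 0.2425   0.1250   0.9450]
(I − A)⁻¹ = adj(I−A) / det(I−A) ≈
  [   1.0983     0.1538     0.3624]
  [   0.0952     1.0800     0.1647]
  [   0.3551     0.1830     1.3839]
The output multiplier for sector j is the column-j sum of the Leontief inverse (I − A)⁻¹ = adj(I−A) / det(I−A).
Column 2 of adj(I−A): (0.1050, 0.7375, 0.1250); det(I−A) = 0.682875.
m_2 = (0.1050 + 0.7375 + 0.1250) / 0.682875 = 0.9675 / 0.682875 ≈ 1.417.

m_2 = 1.417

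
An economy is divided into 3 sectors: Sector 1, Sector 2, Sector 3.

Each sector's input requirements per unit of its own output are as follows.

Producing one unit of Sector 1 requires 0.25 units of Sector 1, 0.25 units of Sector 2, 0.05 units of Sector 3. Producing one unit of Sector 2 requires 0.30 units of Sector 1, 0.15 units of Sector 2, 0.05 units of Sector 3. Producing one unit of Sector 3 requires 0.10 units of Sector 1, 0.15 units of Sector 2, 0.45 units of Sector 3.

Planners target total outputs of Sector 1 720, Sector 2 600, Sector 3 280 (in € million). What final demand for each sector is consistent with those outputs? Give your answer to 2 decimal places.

d_1 = 332.00, d_2 = 288.00, d_3 = 88.00

I − A =
  [   0.75    -0.30    -0.10]
  [  -0.25     0.85    -0.15]
  [  -0.05    -0.05     0.55]
d = (I − A) x:
  d_1 = (+0.75)·720 + (-0.30)·600 + (-0.10)·280 = 332.00
  d_2 = (-0.25)·720 + (+0.85)·600 + (-0.15)·280 = 288.00
  d_3 = (-0.05)·720 + (-0.05)·600 + (+0.55)·280 = 88.00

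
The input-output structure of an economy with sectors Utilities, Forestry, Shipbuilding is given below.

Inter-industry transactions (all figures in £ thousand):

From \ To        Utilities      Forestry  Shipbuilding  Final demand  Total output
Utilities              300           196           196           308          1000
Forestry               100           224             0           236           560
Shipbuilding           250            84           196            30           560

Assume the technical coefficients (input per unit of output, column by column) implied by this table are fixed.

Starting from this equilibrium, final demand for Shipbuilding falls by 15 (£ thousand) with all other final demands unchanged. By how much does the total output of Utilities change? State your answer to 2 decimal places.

Δx_1 = -16.36

Technical coefficients a_ij = z_ij / X_j:
  a_11 = 300/1000 = 0.30, a_21 = 100/1000 = 0.10, a_31 = 250/1000 = 0.25
  a_12 = 196/560 = 0.35, a_22 = 224/560 = 0.40, a_32 = 84/560 = 0.15
  a_13 = 196/560 = 0.35, a_23 = 0/560 = 0.00, a_33 = 196/560 = 0.35
I − A =
  [   0.70    -0.35    -0.35]
  [  -0.10     0.60     0.00]
  [  -0.25    -0.15     0.65]
Cofactors of I−A, C_ij = (−1)^(i+j)·(minor ij) (rows/columns in the sector order above):
  C_11 = (0.60)(0.65) − (0.00)(-0.15) = 0.3900
  C_12 = −[(-0.10)(0.65) − (0.00)(-0.25)] = 0.0650
  C_13 = (-0.10)(-0.15) − (0.60)(-0.25) = 0.1650
  C_21 = −[(-0.35)(0.65) − (-0.35)(-0.15)] = 0.2800
  C_22 = (0.70)(0.65) − (-0.35)(-0.25) = 0.3675
  C_23 = −[(0.70)(-0.15) − (-0.35)(-0.25)] = 0.1925
  C_31 = (-0.35)(0.00) − (-0.35)(0.60) = 0.2100
  C_32 = −[(0.70)(0.00) − (-0.35)(-0.10)] = 0.0350
  C_33 = (0.70)(0.60) − (-0.35)(-0.10) = 0.3850
det(I−A) = Σ_j (I−A)_1j·C_1j = (0.70)(0.3900) + (-0.35)(0.0650) + (-0.35)(0.1650) = 0.1925
adj(I−A) = Cᵀ =
  [ 0.3900   0.2800   0.2100]
  [ 0.0650   0.3675   0.0350]
  [ 0.1650   0.1925   0.3850]
(I − A)⁻¹ = adj(I−A) / det(I−A) ≈
  [   2.0260     1.4545     1.0909]
  [   0.3377     1.9091     0.1818]
  [   0.8571     1.0000     2.0000]
Δx = (I − A)⁻¹ Δd with Δd having -15 in the Shipbuilding component and 0 elsewhere.
So Δx_1 = L_13 · (-15), where L_13 = adj(I−A)_13 / det(I−A) = 0.2100 / 0.1925.
Δx_1 = 0.2100 × (-15) / 0.1925 = -3.15 / 0.1925 ≈ -16.36.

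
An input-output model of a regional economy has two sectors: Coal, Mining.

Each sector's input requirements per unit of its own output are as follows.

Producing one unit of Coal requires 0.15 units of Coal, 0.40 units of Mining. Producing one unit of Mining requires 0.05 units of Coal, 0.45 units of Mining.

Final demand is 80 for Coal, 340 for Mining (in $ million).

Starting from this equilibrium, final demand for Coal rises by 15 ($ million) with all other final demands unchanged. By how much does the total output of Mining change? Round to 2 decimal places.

Δx_M = 13.41

I − A =
  [   0.85    -0.05]
  [  -0.40     0.55]
det(I−A) = (0.85)(0.55) − (-0.05)(-0.40) = 0.4475
adj(I−A) = [[0.55, 0.05], [0.40, 0.85]]
(I − A)⁻¹ = adj(I−A) / det(I−A) ≈
  [   1.2291     0.1117]
  [   0.8939     1.8994]
Δx = (I − A)⁻¹ Δd with Δd having +15 in the Coal component and 0 elsewhere.
So Δx_M = L_MC · (+15), where L_MC = adj(I−A)_MC / det(I−A) = 0.40 / 0.4475.
Δx_M = 0.40 × (+15) / 0.4475 = 6.00 / 0.4475 ≈ 13.41.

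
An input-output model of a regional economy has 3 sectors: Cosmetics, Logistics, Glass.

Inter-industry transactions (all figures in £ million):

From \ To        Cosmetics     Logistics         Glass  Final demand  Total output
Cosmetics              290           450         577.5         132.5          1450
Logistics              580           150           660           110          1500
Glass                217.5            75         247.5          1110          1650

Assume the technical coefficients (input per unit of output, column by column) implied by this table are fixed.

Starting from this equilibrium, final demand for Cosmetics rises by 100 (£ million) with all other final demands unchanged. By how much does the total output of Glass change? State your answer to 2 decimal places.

Δx_3 = 36.75

Technical coefficients a_ij = z_ij / X_j:
  a_11 = 290/1450 = 0.20, a_21 = 580/1450 = 0.40, a_31 = 217.5/1450 = 0.15
  a_12 = 450/1500 = 0.30, a_22 = 150/1500 = 0.10, a_32 = 75/1500 = 0.05
  a_13 = 577.5/1650 = 0.35, a_23 = 660/1650 = 0.40, a_33 = 247.5/1650 = 0.15
I − A =
  [   0.80    -0.30    -0.35]
  [  -0.40     0.90    -0.40]
  [  -0.15    -0.05     0.85]
Cofactors of I−A, C_ij = (−1)^(i+j)·(minor ij) (rows/columns in the sector order above):
  C_11 = (0.90)(0.85) − (-0.40)(-0.05) = 0.7450
  C_12 = −[(-0.40)(0.85) − (-0.40)(-0.15)] = 0.4000
  C_13 = (-0.40)(-0.05) − (0.90)(-0.15) = 0.1550
  C_21 = −[(-0.30)(0.85) − (-0.35)(-0.05)] = 0.2725
  C_22 = (0.80)(0.85) − (-0.35)(-0.15) = 0.6275
  C_23 = −[(0.80)(-0.05) − (-0.30)(-0.15)] = 0.0850
  C_31 = (-0.30)(-0.40) − (-0.35)(0.90) = 0.4350
  C_32 = −[(0.80)(-0.40) − (-0.35)(-0.40)] = 0.4600
  C_33 = (0.80)(0.90) − (-0.30)(-0.40) = 0.6000
det(I−A) = Σ_j (I−A)_1j·C_1j = (0.80)(0.7450) + (-0.30)(0.4000) + (-0.35)(0.1550) = 0.42175
adj(I−A) = Cᵀ =
  [ 0.7450   0.2725   0.4350]
  [ 0.4000   0.6275   0.4600]
  [ 0.1550   0.0850   0.6000]
(I − A)⁻¹ = adj(I−A) / det(I−A) ≈
  [   1.7664     0.6461     1.0314]
  [   0.9484     1.4878     1.0907]
  [   0.3675     0.2015     1.4226]
Δx = (I − A)⁻¹ Δd with Δd having +100 in the Cosmetics component and 0 elsewhere.
So Δx_3 = L_31 · (+100), where L_31 = adj(I−A)_31 / det(I−A) = 0.1550 / 0.42175.
Δx_3 = 0.1550 × (+100) / 0.42175 = 15.50 / 0.42175 ≈ 36.75.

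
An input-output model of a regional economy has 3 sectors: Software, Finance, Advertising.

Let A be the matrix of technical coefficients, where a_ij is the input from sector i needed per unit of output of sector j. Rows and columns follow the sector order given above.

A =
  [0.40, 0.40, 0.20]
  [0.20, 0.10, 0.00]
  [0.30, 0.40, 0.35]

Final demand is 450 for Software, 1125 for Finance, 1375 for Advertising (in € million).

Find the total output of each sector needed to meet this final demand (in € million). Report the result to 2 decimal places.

x_S = 3900.66, x_F = 2116.81, x_A = 5218.34

I − A =
  [   0.60    -0.40    -0.20]
  [  -0.20     0.90     0.00]
  [  -0.30    -0.40     0.65]
Cofactors of I−A, C_ij = (−1)^(i+j)·(minor ij) (rows/columns in the sector order above):
  C_11 = (0.90)(0.65) − (0.00)(-0.40) = 0.5850
  C_12 = −[(-0.20)(0.65) − (0.00)(-0.30)] = 0.1300
  C_13 = (-0.20)(-0.40) − (0.90)(-0.30) = 0.3500
  C_21 = −[(-0.40)(0.65) − (-0.20)(-0.40)] = 0.3400
  C_22 = (0.60)(0.65) − (-0.20)(-0.30) = 0.3300
  C_23 = −[(0.60)(-0.40) − (-0.40)(-0.30)] = 0.3600
  C_31 = (-0.40)(0.00) − (-0.20)(0.90) = 0.1800
  C_32 = −[(0.60)(0.00) − (-0.20)(-0.20)] = 0.0400
  C_33 = (0.60)(0.90) − (-0.40)(-0.20) = 0.4600
det(I−A) = Σ_j (I−A)_1j·C_1j = (0.60)(0.5850) + (-0.40)(0.1300) + (-0.20)(0.3500) = 0.2290
adj(I−A) = Cᵀ =
  [ 0.5850   0.3400   0.1800]
  [ 0.1300   0.3300   0.0400]
  [ 0.3500   0.3600   0.4600]
(I − A)⁻¹ = adj(I−A) / det(I−A) ≈
  [   2.5546     1.4847     0.7860]
  [   0.5677     1.4410     0.1747]
  [   1.5284     1.5721     2.0087]
x = (I − A)⁻¹ d = adj(I−A)·d / det(I−A), with det(I−A) = 0.2290:
  x_S = (0.5850·450 + 0.3400·1125 + 0.1800·1375) / 0.2290 = 893.25 / 0.2290 ≈ 3900.66
  x_F = (0.1300·450 + 0.3300·1125 + 0.0400·1375) / 0.2290 = 484.75 / 0.2290 ≈ 2116.81
  x_A = (0.3500·450 + 0.3600·1125 + 0.4600·1375) / 0.2290 = 1195.00 / 0.2290 ≈ 5218.34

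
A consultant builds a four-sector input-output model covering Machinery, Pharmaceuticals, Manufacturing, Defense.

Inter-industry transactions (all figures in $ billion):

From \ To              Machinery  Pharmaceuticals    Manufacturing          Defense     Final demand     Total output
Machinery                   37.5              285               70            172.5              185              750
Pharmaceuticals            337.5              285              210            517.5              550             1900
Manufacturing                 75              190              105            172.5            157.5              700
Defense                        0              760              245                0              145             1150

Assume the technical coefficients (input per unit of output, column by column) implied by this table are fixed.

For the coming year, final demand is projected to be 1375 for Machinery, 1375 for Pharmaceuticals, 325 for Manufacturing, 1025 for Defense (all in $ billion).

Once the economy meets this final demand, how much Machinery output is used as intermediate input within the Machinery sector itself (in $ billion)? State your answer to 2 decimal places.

z_11 = 173.57

Technical coefficients a_ij = z_ij / X_j:
  a_11 = 37.5/750 = 0.05, a_21 = 337.5/750 = 0.45, a_31 = 75/750 = 0.10, a_41 = 0/750 = 0.00
  a_12 = 285/1900 = 0.15, a_22 = 285/1900 = 0.15, a_32 = 190/1900 = 0.10, a_42 = 760/1900 = 0.40
  a_13 = 70/700 = 0.10, a_23 = 210/700 = 0.30, a_33 = 105/700 = 0.15, a_43 = 245/700 = 0.35
  a_14 = 172.5/1150 = 0.15, a_24 = 517.5/1150 = 0.45, a_34 = 172.5/1150 = 0.15, a_44 = 0/1150 = 0.00
I − A =
  [   0.95    -0.15    -0.10    -0.15]
  [  -0.45     0.85    -0.30    -0.45]
  [  -0.10    -0.10     0.85    -0.15]
  [   0.00    -0.40    -0.35     1.00]
Compute the cofactors C_ij = (−1)^(i+j)·(3×3 minor ij) of I−A; the adjugate is their transpose:
adj(I−A) = Cᵀ =
  [ 0.461125   0.191875   0.198250   0.185250]
  [ 0.404625   0.742375   0.503250   0.470250]
  [ 0.139000   0.173000   0.542000   0.180000]
  [ 0.210500   0.357500   0.391000   0.583000]
det(I−A) = Σ_j (I−A)_1j·C_1j = (0.95)(0.461125) + (-0.15)(0.404625) + (-0.10)(0.139000) + (-0.15)(0.210500) = 0.3319
(I − A)⁻¹ = adj(I−A) / det(I−A) ≈
  [   1.3893     0.5781     0.5973     0.5582]
  [   1.2191     2.2367     1.5163     1.4168]
  [   0.4188     0.5212     1.6330     0.5423]
  [   0.6342     1.0771     1.1781     1.7566]
First solve x = (I − A)⁻¹ d = adj(I−A)·d / det(I−A); in particular x_1 = (0.461125·1375 + 0.191875·1375 + 0.198250·325 + 0.185250·1025) / 0.3319 = 1152.1875 / 0.3319 ≈ 3471.4899.
Intermediate flow from 1 to 1: z_11 = a_11 · x_1 = 0.05 × 1152.1875 / 0.3319 = 57.609375 / 0.3319 ≈ 173.57.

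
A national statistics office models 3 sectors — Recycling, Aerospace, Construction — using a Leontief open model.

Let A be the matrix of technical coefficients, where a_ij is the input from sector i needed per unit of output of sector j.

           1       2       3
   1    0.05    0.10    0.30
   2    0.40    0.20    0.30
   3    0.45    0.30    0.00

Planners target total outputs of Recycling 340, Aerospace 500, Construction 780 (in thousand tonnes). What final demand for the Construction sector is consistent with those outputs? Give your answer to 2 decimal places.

d_3 = 477.00

I − A =
  [   0.95    -0.10    -0.30]
  [  -0.40     0.80    -0.30]
  [  -0.45    -0.30     1.00]
d = (I − A) x:
  d_1 = (+0.95)·340 + (-0.10)·500 + (-0.30)·780 = 39.00
  d_2 = (-0.40)·340 + (+0.80)·500 + (-0.30)·780 = 30.00
  d_3 = (-0.45)·340 + (-0.30)·500 + (+1.00)·780 = 477.00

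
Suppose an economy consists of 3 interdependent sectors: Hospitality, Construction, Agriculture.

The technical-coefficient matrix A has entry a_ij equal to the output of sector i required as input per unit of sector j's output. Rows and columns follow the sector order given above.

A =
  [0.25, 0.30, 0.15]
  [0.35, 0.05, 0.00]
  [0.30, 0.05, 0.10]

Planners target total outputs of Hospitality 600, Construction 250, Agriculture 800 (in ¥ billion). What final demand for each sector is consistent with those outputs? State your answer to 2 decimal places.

d_1 = 255.00, d_2 = 27.50, d_3 = 527.50

I − A =
  [   0.75    -0.30    -0.15]
  [  -0.35     0.95     0.00]
  [  -0.30    -0.05     0.90]
d = (I − A) x:
  d_1 = (+0.75)·600 + (-0.30)·250 + (-0.15)·800 = 255.00
  d_2 = (-0.35)·600 + (+0.95)·250 + (+0.00)·800 = 27.50
  d_3 = (-0.30)·600 + (-0.05)·250 + (+0.90)·800 = 527.50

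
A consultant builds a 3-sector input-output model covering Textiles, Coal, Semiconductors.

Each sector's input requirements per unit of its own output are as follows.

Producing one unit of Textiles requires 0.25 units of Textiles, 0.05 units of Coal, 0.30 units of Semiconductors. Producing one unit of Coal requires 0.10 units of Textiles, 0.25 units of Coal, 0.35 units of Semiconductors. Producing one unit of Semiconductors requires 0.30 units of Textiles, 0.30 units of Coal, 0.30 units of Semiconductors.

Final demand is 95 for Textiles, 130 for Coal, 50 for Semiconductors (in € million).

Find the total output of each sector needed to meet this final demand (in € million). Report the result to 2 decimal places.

x_1 = 328.18, x_2 = 350.05, x_3 = 387.11

I − A =
  [   0.75    -0.10    -0.30]
  [  -0.05     0.75    -0.30]
  [  -0.30    -0.35     0.70]
Cofactors of I−A, C_ij = (−1)^(i+j)·(minor ij) (rows/columns in the sector order above):
  C_11 = (0.75)(0.70) − (-0.30)(-0.35) = 0.4200
  C_12 = −[(-0.05)(0.70) − (-0.30)(-0.30)] = 0.1250
  C_13 = (-0.05)(-0.35) − (0.75)(-0.30) = 0.2425
  C_21 = −[(-0.10)(0.70) − (-0.30)(-0.35)] = 0.1750
  C_22 = (0.75)(0.70) − (-0.30)(-0.30) = 0.4350
  C_23 = −[(0.75)(-0.35) − (-0.10)(-0.30)] = 0.2925
  C_31 = (-0.10)(-0.30) − (-0.30)(0.75) = 0.2550
  C_32 = −[(0.75)(-0.30) − (-0.30)(-0.05)] = 0.2400
  C_33 = (0.75)(0.75) − (-0.10)(-0.05) = 0.5575
det(I−A) = Σ_j (I−A)_1j·C_1j = (0.75)(0.4200) + (-0.10)(0.1250) + (-0.30)(0.2425) = 0.22975
adj(I−A) = Cᵀ =
  [ 0.4200   0.1750   0.2550]
  [ 0.1250   0.4350   0.2400]
  [ 0.2425   0.2925   0.5575]
(I − A)⁻¹ = adj(I−A) / det(I−A) ≈
  [   1.8281     0.7617     1.1099]
  [   0.5441     1.8934     1.0446]
  [   1.0555     1.2731     2.4266]
x = (I − A)⁻¹ d = adj(I−A)·d / det(I−A), with det(I−A) = 0.22975:
  x_1 = (0.4200·95 + 0.1750·130 + 0.2550·50) / 0.22975 = 75.40 / 0.22975 ≈ 328.18
  x_2 = (0.1250·95 + 0.4350·130 + 0.2400·50) / 0.22975 = 80.425 / 0.22975 ≈ 350.05
  x_3 = (0.2425·95 + 0.2925·130 + 0.5575·50) / 0.22975 = 88.9375 / 0.22975 ≈ 387.11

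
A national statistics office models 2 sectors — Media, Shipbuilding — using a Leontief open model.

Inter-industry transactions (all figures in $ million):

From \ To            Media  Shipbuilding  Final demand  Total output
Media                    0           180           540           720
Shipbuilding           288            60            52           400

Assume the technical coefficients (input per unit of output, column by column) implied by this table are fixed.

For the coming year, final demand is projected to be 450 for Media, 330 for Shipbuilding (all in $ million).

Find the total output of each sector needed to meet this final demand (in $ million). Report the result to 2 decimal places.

x_M = 792.54, x_S = 761.19

Technical coefficients a_ij = z_ij / X_j:
  a_MM = 0/720 = 0.00, a_SM = 288/720 = 0.40
  a_MS = 180/400 = 0.45, a_SS = 60/400 = 0.15
I − A =
  [   1.00    -0.45]
  [  -0.40     0.85]
det(I−A) = (1.00)(0.85) − (-0.45)(-0.40) = 0.6700
adj(I−A) = [[0.85, 0.45], [0.40, 1.00]]
(I − A)⁻¹ = adj(I−A) / det(I−A) ≈
  [   1.2687     0.6716]
  [   0.5970     1.4925]
x = (I − A)⁻¹ d = adj(I−A)·d / det(I−A), with det(I−A) = 0.6700:
  x_M = (0.85·450 + 0.45·330) / 0.6700 = 531.00 / 0.6700 ≈ 792.54
  x_S = (0.40·450 + 1.00·330) / 0.6700 = 510.00 / 0.6700 ≈ 761.19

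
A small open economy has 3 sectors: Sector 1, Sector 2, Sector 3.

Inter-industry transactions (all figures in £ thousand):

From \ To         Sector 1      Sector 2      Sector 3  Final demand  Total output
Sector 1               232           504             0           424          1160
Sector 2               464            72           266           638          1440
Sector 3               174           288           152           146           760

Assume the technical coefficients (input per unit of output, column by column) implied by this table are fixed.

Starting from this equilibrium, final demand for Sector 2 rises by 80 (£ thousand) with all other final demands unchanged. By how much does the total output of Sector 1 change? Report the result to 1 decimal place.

Δx_1 = 53.1

Technical coefficients a_ij = z_ij / X_j:
  a_11 = 232/1160 = 0.20, a_21 = 464/1160 = 0.40, a_31 = 174/1160 = 0.15
  a_12 = 504/1440 = 0.35, a_22 = 72/1440 = 0.05, a_32 = 288/1440 = 0.20
  a_13 = 0/760 = 0.00, a_23 = 266/760 = 0.35, a_33 = 152/760 = 0.20
I − A =
  [   0.80    -0.35     0.00]
  [  -0.40     0.95    -0.35]
  [  -0.15    -0.20     0.80]
Cofactors of I−A, C_ij = (−1)^(i+j)·(minor ij) (rows/columns in the sector order above):
  C_11 = (0.95)(0.80) − (-0.35)(-0.20) = 0.6900
  C_12 = −[(-0.40)(0.80) − (-0.35)(-0.15)] = 0.3725
  C_13 = (-0.40)(-0.20) − (0.95)(-0.15) = 0.2225
  C_21 = −[(-0.35)(0.80) − (0.00)(-0.20)] = 0.2800
  C_22 = (0.80)(0.80) − (0.00)(-0.15) = 0.6400
  C_23 = −[(0.80)(-0.20) − (-0.35)(-0.15)] = 0.2125
  C_31 = (-0.35)(-0.35) − (0.00)(0.95) = 0.1225
  C_32 = −[(0.80)(-0.35) − (0.00)(-0.40)] = 0.2800
  C_33 = (0.80)(0.95) − (-0.35)(-0.40) = 0.6200
det(I−A) = Σ_j (I−A)_1j·C_1j = (0.80)(0.6900) + (-0.35)(0.3725) + (0.00)(0.2225) = 0.421625
adj(I−A) = Cᵀ =
  [ 0.6900   0.2800   0.1225]
  [ 0.3725   0.6400   0.2800]
  [ 0.2225   0.2125   0.6200]
(I − A)⁻¹ = adj(I−A) / det(I−A) ≈
  [   1.6365     0.6641     0.2905]
  [   0.8835     1.5179     0.6641]
  [   0.5277     0.5040     1.4705]
Δx = (I − A)⁻¹ Δd with Δd having +80 in the Sector 2 component and 0 elsewhere.
So Δx_1 = L_12 · (+80), where L_12 = adj(I−A)_12 / det(I−A) = 0.2800 / 0.421625.
Δx_1 = 0.2800 × (+80) / 0.421625 = 22.40 / 0.421625 ≈ 53.1.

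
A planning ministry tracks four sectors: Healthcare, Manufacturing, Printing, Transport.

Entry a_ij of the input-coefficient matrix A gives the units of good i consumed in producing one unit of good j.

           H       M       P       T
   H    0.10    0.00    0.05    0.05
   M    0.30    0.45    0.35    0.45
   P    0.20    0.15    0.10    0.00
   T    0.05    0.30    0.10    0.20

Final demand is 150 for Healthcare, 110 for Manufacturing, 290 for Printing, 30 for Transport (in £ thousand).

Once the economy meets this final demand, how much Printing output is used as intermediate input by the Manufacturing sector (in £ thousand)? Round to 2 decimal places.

z_PM = 168.97

I − A =
  [   0.90     0.00    -0.05    -0.05]
  [  -0.30     0.55    -0.35    -0.45]
  [  -0.20    -0.15     0.90     0.00]
  [  -0.05    -0.30    -0.10     0.80]
Compute the cofactors C_ij = (−1)^(i+j)·(3×3 minor ij) of I−A; the adjugate is their transpose:
adj(I−A) = Cᵀ =
  [ 0.225750   0.020250   0.023250   0.025500]
  [ 0.301250   0.636750   0.306250   0.377000]
  [ 0.100375   0.110625   0.268625   0.068500]
  [ 0.139625   0.253875   0.149875   0.390500]
det(I−A) = Σ_j (I−A)_1j·C_1j = (0.90)(0.225750) + (0.00)(0.301250) + (-0.05)(0.100375) + (-0.05)(0.139625) = 0.191175
(I − A)⁻¹ = adj(I−A) / det(I−A) ≈
  [   1.1809     0.1059     0.1216     0.1334]
  [   1.5758     3.3307     1.6019     1.9720]
  [   0.5250     0.5787     1.4051     0.3583]
  [   0.7304     1.3280     0.7840     2.0426]
First solve x = (I − A)⁻¹ d = adj(I−A)·d / det(I−A); in particular x_M = (0.301250·150 + 0.636750·110 + 0.306250·290 + 0.377000·30) / 0.191175 = 215.3525 / 0.191175 ≈ 1126.4679.
Intermediate flow from P to M: z_PM = a_PM · x_M = 0.15 × 215.3525 / 0.191175 = 32.302875 / 0.191175 ≈ 168.97.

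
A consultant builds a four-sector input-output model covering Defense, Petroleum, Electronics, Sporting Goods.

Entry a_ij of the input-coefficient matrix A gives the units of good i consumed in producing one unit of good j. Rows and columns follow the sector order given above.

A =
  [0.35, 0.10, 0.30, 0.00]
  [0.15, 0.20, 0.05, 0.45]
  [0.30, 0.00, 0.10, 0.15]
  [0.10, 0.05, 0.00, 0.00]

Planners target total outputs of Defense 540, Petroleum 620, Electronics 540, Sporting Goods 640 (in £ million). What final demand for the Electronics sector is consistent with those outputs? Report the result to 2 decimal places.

d_3 = 228.00

I − A =
  [   0.65    -0.10    -0.30     0.00]
  [  -0.15     0.80    -0.05    -0.45]
  [  -0.30     0.00     0.90    -0.15]
  [  -0.10    -0.05     0.00     1.00]
d = (I − A) x:
  d_1 = (+0.65)·540 + (-0.10)·620 + (-0.30)·540 + (+0.00)·640 = 127.00
  d_2 = (-0.15)·540 + (+0.80)·620 + (-0.05)·540 + (-0.45)·640 = 100.00
  d_3 = (-0.30)·540 + (+0.00)·620 + (+0.90)·540 + (-0.15)·640 = 228.00
  d_4 = (-0.10)·540 + (-0.05)·620 + (+0.00)·540 + (+1.00)·640 = 555.00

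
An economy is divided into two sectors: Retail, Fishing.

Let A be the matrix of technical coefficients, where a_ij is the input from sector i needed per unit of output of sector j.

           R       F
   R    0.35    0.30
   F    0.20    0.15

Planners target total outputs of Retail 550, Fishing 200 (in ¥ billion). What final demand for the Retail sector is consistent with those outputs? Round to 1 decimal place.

I − A =
  [   0.65    -0.30]
  [  -0.20     0.85]
d = (I − A) x:
  d_R = (+0.65)·550 + (-0.30)·200 = 297.5
  d_F = (-0.20)·550 + (+0.85)·200 = 60.0

d_R = 297.5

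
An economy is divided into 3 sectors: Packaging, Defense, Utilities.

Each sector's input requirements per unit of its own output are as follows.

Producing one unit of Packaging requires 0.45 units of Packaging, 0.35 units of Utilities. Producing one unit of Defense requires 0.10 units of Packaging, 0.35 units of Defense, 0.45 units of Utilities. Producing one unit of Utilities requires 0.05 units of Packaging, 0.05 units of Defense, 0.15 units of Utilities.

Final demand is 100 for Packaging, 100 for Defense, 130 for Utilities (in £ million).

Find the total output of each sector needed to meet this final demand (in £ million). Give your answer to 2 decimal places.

x_1 = 246.52, x_2 = 180.78, x_3 = 350.16

I − A =
  [   0.55    -0.10    -0.05]
  [   0.00     0.65    -0.05]
  [  -0.35    -0.45     0.85]
Cofactors of I−A, C_ij = (−1)^(i+j)·(minor ij) (rows/columns in the sector order above):
  C_11 = (0.65)(0.85) − (-0.05)(-0.45) = 0.5300
  C_12 = −[(0.00)(0.85) − (-0.05)(-0.35)] = 0.0175
  C_13 = (0.00)(-0.45) − (0.65)(-0.35) = 0.2275
  C_21 = −[(-0.10)(0.85) − (-0.05)(-0.45)] = 0.1075
  C_22 = (0.55)(0.85) − (-0.05)(-0.35) = 0.4500
  C_23 = −[(0.55)(-0.45) − (-0.10)(-0.35)] = 0.2825
  C_31 = (-0.10)(-0.05) − (-0.05)(0.65) = 0.0375
  C_32 = −[(0.55)(-0.05) − (-0.05)(0.00)] = 0.0275
  C_33 = (0.55)(0.65) − (-0.10)(0.00) = 0.3575
det(I−A) = Σ_j (I−A)_1j·C_1j = (0.55)(0.5300) + (-0.10)(0.0175) + (-0.05)(0.2275) = 0.278375
adj(I−A) = Cᵀ =
  [ 0.5300   0.1075   0.0375]
  [ 0.0175   0.4500   0.0275]
  [ 0.2275   0.2825   0.3575]
(I − A)⁻¹ = adj(I−A) / det(I−A) ≈
  [   1.9039     0.3862     0.1347]
  [   0.0629     1.6165     0.0988]
  [   0.8172     1.0148     1.2842]
x = (I − A)⁻¹ d = adj(I−A)·d / det(I−A), with det(I−A) = 0.278375:
  x_1 = (0.5300·100 + 0.1075·100 + 0.0375·130) / 0.278375 = 68.625 / 0.278375 ≈ 246.52
  x_2 = (0.0175·100 + 0.4500·100 + 0.0275·130) / 0.278375 = 50.325 / 0.278375 ≈ 180.78
  x_3 = (0.2275·100 + 0.2825·100 + 0.3575·130) / 0.278375 = 97.475 / 0.278375 ≈ 350.16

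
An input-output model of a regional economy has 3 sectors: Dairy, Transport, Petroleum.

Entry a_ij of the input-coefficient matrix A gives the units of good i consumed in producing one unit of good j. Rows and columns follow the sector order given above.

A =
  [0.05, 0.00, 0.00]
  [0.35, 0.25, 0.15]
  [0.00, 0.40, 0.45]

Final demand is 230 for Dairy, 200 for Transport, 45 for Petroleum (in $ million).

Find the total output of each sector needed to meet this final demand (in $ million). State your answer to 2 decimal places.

x_D = 242.11, x_T = 463.42, x_P = 418.85

I − A =
  [   0.95     0.00     0.00]
  [  -0.35     0.75    -0.15]
  [   0.00    -0.40     0.55]
Cofactors of I−A, C_ij = (−1)^(i+j)·(minor ij) (rows/columns in the sector order above):
  C_11 = (0.75)(0.55) − (-0.15)(-0.40) = 0.3525
  C_12 = −[(-0.35)(0.55) − (-0.15)(0.00)] = 0.1925
  C_13 = (-0.35)(-0.40) − (0.75)(0.00) = 0.1400
  C_21 = −[(0.00)(0.55) − (0.00)(-0.40)] = 0.0000
  C_22 = (0.95)(0.55) − (0.00)(0.00) = 0.5225
  C_23 = −[(0.95)(-0.40) − (0.00)(0.00)] = 0.3800
  C_31 = (0.00)(-0.15) − (0.00)(0.75) = 0.0000
  C_32 = −[(0.95)(-0.15) − (0.00)(-0.35)] = 0.1425
  C_33 = (0.95)(0.75) − (0.00)(-0.35) = 0.7125
det(I−A) = Σ_j (I−A)_1j·C_1j = (0.95)(0.3525) + (0.00)(0.1925) + (0.00)(0.1400) = 0.334875
adj(I−A) = Cᵀ =
  [ 0.3525   0.0000   0.0000]
  [ 0.1925   0.5225   0.1425]
  [ 0.1400   0.3800   0.7125]
(I − A)⁻¹ = adj(I−A) / det(I−A) ≈
  [   1.0526     0.0000     0.0000]
  [   0.5748     1.5603     0.4255]
  [   0.4181     1.1348     2.1277]
x = (I − A)⁻¹ d = adj(I−A)·d / det(I−A), with det(I−A) = 0.334875:
  x_D = (0.3525·230 + 0.0000·200 + 0.0000·45) / 0.334875 = 81.075 / 0.334875 ≈ 242.11
  x_T = (0.1925·230 + 0.5225·200 + 0.1425·45) / 0.334875 = 155.1875 / 0.334875 ≈ 463.42
  x_P = (0.1400·230 + 0.3800·200 + 0.7125·45) / 0.334875 = 140.2625 / 0.334875 ≈ 418.85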